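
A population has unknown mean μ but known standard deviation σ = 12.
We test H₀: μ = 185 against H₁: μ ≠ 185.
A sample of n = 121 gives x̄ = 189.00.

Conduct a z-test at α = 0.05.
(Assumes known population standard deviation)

Standard error: SE = σ/√n = 12/√121 = 1.0909
z-statistic: z = (x̄ - μ₀)/SE = (189.00 - 185)/1.0909 = 3.6667
Critical value: ±1.960
p-value = 0.0002
Decision: reject H₀

Answer: z = 3.6667, reject H₀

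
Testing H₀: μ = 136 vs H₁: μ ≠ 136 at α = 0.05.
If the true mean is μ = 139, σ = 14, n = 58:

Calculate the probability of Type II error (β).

Answer: β ≈ 0.6284

Derivation:
SE = σ/√n = 14/√58 = 1.8383
Critical values: μ₀ ± z_0.025×SE = 136 ± 1.960×1.8383
Acceptance region: (132.3969, 139.6031)
Under H₁ (μ = 139): z_high = (139.6031 - 139)/1.8383 = 0.3281, z_low = (132.3969 - 139)/1.8383 = -3.5920
β = P(not reject | H₁) = Φ(0.3281) - Φ(-3.5920) ≈ 0.6284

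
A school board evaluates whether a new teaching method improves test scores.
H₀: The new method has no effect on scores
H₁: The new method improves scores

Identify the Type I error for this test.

Type I error (α): Rejecting H₀ when H₀ is true
Type II error (β): Failing to reject H₀ when H₁ is true

Answer: Concluding the new method improves scores when it actually doesn't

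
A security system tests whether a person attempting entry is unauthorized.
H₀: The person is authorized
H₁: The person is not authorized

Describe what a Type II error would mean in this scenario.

Answer: Granting entry to an unauthorized person

Derivation:
Type I error: rejecting H₀ when it is actually true (false positive).
Type II error: failing to reject H₀ when H₁ is actually true (false negative).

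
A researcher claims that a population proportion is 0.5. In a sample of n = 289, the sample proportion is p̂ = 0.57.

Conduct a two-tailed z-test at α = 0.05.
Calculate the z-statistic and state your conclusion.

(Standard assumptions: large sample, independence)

Answer: z = 2.3800, reject H₀

Derivation:
H₀: p = 0.5, H₁: p ≠ 0.5
Standard error: SE = √(p₀(1-p₀)/n) = √(0.5×0.5/289) = 0.029412
z-statistic: z = (p̂ - p₀)/SE = (0.57 - 0.5)/0.029412 = 2.3800
Critical value: z_0.025 = ±1.960
p-value = 0.0173
Decision: reject H₀ at α = 0.05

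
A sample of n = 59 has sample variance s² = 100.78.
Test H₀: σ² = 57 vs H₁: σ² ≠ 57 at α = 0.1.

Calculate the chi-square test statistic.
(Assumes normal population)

Answer: χ² = 102.5481, reject H₀

Derivation:
df = n - 1 = 58
χ² = (n-1)s²/σ₀² = 58×100.78/57 = 102.5481
Critical values: χ²_{0.95,58} = 41.492, χ²_{0.05,58} = 76.778
Rejection region: χ² < 41.492 or χ² > 76.778
Decision: reject H₀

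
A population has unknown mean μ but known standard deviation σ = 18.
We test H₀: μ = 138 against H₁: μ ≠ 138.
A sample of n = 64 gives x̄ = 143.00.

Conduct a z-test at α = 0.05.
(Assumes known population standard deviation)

Answer: z = 2.2222, reject H₀

Derivation:
Standard error: SE = σ/√n = 18/√64 = 2.2500
z-statistic: z = (x̄ - μ₀)/SE = (143.00 - 138)/2.2500 = 2.2222
Critical value: ±1.960
p-value = 0.0263
Decision: reject H₀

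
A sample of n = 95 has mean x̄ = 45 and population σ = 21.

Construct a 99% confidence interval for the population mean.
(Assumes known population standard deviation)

Answer: (39.4498, 50.5502)

Derivation:
Confidence level: 99%, α = 0.01
z_0.005 = 2.576
SE = σ/√n = 21/√95 = 2.1546
Margin of error = 2.576 × 2.1546 = 5.5502
CI: x̄ ± margin = 45 ± 5.5502
CI: (39.4498, 50.5502)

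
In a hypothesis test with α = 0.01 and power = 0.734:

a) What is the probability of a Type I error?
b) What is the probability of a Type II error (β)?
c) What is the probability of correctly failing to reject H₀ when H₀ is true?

a) Type I error probability = α = 0.01
b) Power = P(reject H₀ | H₁ true) = 1 - β = 0.734, so Type II error probability = β = 1 - Power = 0.266
c) P(fail to reject H₀ | H₀ true) = 1 - α = 0.99

Answer: a) 0.01, b) 0.266, c) 0.99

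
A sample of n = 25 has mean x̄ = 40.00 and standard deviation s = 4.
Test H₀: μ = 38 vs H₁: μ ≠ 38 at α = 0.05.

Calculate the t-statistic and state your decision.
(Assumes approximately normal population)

df = n - 1 = 24
SE = s/√n = 4/√25 = 0.8000
t = (x̄ - μ₀)/SE = (40.00 - 38)/0.8000 = 2.5000
Critical value: t_{0.025,24} = ±2.064
p-value ≈ 0.0197
Decision: reject H₀

Answer: t = 2.5000, reject H₀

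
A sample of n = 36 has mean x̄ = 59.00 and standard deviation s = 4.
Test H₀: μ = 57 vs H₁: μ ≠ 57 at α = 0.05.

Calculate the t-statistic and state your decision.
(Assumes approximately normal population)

Answer: t = 2.9999, reject H₀

Derivation:
df = n - 1 = 35
SE = s/√n = 4/√36 = 0.6667
t = (x̄ - μ₀)/SE = (59.00 - 57)/0.6667 = 2.9999
Critical value: t_{0.025,35} = ±2.030
p-value ≈ 0.0050
Decision: reject H₀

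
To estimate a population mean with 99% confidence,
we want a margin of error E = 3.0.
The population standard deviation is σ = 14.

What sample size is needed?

Answer: n = 145

Derivation:
z_0.005 = 2.576
n = (z×σ/E)² = (2.576×14/3.0)²
n = 144.5125
Round up: n = 145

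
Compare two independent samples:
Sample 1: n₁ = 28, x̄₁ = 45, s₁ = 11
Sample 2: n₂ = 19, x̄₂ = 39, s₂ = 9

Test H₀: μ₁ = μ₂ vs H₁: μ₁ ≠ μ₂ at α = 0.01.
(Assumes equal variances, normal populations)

Pooled variance: s²_p = [27×11² + 18×9²]/(45) = 105.0000
s_p = 10.2470
SE = s_p×√(1/n₁ + 1/n₂) = 10.2470×√(1/28 + 1/19) = 3.0457
t = (x̄₁ - x̄₂)/SE = (45 - 39)/3.0457 = 1.9700
df = 45, t-critical = ±2.690
Decision: fail to reject H₀

Answer: t = 1.9700, fail to reject H₀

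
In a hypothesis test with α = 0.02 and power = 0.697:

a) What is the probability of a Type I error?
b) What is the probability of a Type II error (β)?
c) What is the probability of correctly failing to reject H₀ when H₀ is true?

a) Type I error probability = α = 0.02
b) Power = P(reject H₀ | H₁ true) = 1 - β = 0.697, so Type II error probability = β = 1 - Power = 0.303
c) P(fail to reject H₀ | H₀ true) = 1 - α = 0.98

Answer: a) 0.02, b) 0.303, c) 0.98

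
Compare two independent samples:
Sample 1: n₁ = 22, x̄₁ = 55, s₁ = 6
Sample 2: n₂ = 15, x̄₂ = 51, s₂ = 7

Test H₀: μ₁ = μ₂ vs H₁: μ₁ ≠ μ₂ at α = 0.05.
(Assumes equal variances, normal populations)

Pooled variance: s²_p = [21×6² + 14×7²]/(35) = 41.2000
s_p = 6.4187
SE = s_p×√(1/n₁ + 1/n₂) = 6.4187×√(1/22 + 1/15) = 2.1493
t = (x̄₁ - x̄₂)/SE = (55 - 51)/2.1493 = 1.8611
df = 35, t-critical = ±2.030
Decision: fail to reject H₀

Answer: t = 1.8611, fail to reject H₀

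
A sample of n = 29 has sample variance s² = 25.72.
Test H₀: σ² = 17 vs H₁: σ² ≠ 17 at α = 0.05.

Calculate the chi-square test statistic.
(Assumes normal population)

Answer: χ² = 42.3624, fail to reject H₀

Derivation:
df = n - 1 = 28
χ² = (n-1)s²/σ₀² = 28×25.72/17 = 42.3624
Critical values: χ²_{0.975,28} = 15.308, χ²_{0.025,28} = 44.461
Rejection region: χ² < 15.308 or χ² > 44.461
Decision: fail to reject H₀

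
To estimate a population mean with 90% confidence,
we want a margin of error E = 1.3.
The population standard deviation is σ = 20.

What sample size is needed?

z_0.05 = 1.645
n = (z×σ/E)² = (1.645×20/1.3)²
n = 640.4793
Round up: n = 641

Answer: n = 641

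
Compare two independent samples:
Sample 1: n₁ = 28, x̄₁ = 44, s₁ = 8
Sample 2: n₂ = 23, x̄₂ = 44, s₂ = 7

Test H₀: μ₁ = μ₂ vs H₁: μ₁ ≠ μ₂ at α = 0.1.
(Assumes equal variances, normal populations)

Answer: t = 0.0000, fail to reject H₀

Derivation:
Pooled variance: s²_p = [27×8² + 22×7²]/(49) = 57.2653
s_p = 7.5674
SE = s_p×√(1/n₁ + 1/n₂) = 7.5674×√(1/28 + 1/23) = 2.1296
t = (x̄₁ - x̄₂)/SE = (44 - 44)/2.1296 = 0.0000
df = 49, t-critical = ±1.677
Decision: fail to reject H₀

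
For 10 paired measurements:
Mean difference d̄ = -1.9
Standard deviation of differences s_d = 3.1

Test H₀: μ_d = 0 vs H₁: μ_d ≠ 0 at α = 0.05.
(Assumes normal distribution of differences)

Answer: t = -1.9382, fail to reject H₀

Derivation:
df = n - 1 = 9
SE = s_d/√n = 3.1/√10 = 0.9803
t = d̄/SE = -1.9/0.9803 = -1.9382
Critical value: t_{0.025,9} = ±2.262
p-value ≈ 0.0846
Decision: fail to reject H₀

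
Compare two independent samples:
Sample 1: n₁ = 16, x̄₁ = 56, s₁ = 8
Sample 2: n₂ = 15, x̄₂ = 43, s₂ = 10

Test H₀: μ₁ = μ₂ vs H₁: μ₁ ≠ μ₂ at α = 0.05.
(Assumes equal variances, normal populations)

Pooled variance: s²_p = [15×8² + 14×10²]/(29) = 81.3793
s_p = 9.0210
SE = s_p×√(1/n₁ + 1/n₂) = 9.0210×√(1/16 + 1/15) = 3.2421
t = (x̄₁ - x̄₂)/SE = (56 - 43)/3.2421 = 4.0097
df = 29, t-critical = ±2.045
Decision: reject H₀

Answer: t = 4.0097, reject H₀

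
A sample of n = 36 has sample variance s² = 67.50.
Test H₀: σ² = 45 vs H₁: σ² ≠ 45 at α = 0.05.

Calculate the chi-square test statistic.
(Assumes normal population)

df = n - 1 = 35
χ² = (n-1)s²/σ₀² = 35×67.50/45 = 52.5000
Critical values: χ²_{0.975,35} = 20.569, χ²_{0.025,35} = 53.203
Rejection region: χ² < 20.569 or χ² > 53.203
Decision: fail to reject H₀

Answer: χ² = 52.5000, fail to reject H₀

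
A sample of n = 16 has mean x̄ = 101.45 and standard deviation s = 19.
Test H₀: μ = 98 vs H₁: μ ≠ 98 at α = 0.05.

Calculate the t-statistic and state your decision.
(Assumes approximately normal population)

Answer: t = 0.7263, fail to reject H₀

Derivation:
df = n - 1 = 15
SE = s/√n = 19/√16 = 4.7500
t = (x̄ - μ₀)/SE = (101.45 - 98)/4.7500 = 0.7263
Critical value: t_{0.025,15} = ±2.131
p-value ≈ 0.4788
Decision: fail to reject H₀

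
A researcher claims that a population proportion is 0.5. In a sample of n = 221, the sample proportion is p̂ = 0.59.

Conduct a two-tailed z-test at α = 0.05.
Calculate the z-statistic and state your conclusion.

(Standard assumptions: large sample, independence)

Answer: z = 2.6759, reject H₀

Derivation:
H₀: p = 0.5, H₁: p ≠ 0.5
Standard error: SE = √(p₀(1-p₀)/n) = √(0.5×0.5/221) = 0.033634
z-statistic: z = (p̂ - p₀)/SE = (0.59 - 0.5)/0.033634 = 2.6759
Critical value: z_0.025 = ±1.960
p-value = 0.0075
Decision: reject H₀ at α = 0.05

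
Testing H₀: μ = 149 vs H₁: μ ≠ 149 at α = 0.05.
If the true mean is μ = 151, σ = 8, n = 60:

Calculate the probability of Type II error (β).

SE = σ/√n = 8/√60 = 1.0328
Critical values: μ₀ ± z_0.025×SE = 149 ± 1.960×1.0328
Acceptance region: (146.9757, 151.0243)
Under H₁ (μ = 151): z_high = (151.0243 - 151)/1.0328 = 0.0235, z_low = (146.9757 - 151)/1.0328 = -3.8965
β = P(not reject | H₁) = Φ(0.0235) - Φ(-3.8965) ≈ 0.5093

Answer: β ≈ 0.5093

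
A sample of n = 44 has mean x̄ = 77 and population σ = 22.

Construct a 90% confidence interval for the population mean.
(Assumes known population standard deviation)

Answer: (71.5442, 82.4558)

Derivation:
Confidence level: 90%, α = 0.1
z_0.05 = 1.645
SE = σ/√n = 22/√44 = 3.3166
Margin of error = 1.645 × 3.3166 = 5.4558
CI: x̄ ± margin = 77 ± 5.4558
CI: (71.5442, 82.4558)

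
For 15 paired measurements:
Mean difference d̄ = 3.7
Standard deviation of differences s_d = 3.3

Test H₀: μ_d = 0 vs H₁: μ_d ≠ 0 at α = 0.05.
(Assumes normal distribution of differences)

Answer: t = 4.3422, reject H₀

Derivation:
df = n - 1 = 14
SE = s_d/√n = 3.3/√15 = 0.8521
t = d̄/SE = 3.7/0.8521 = 4.3422
Critical value: t_{0.025,14} = ±2.145
p-value ≈ 0.0007
Decision: reject H₀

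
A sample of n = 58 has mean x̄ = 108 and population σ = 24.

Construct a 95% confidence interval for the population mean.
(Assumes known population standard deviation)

Confidence level: 95%, α = 0.05
z_0.025 = 1.960
SE = σ/√n = 24/√58 = 3.1514
Margin of error = 1.960 × 3.1514 = 6.1767
CI: x̄ ± margin = 108 ± 6.1767
CI: (101.8233, 114.1767)

Answer: (101.8233, 114.1767)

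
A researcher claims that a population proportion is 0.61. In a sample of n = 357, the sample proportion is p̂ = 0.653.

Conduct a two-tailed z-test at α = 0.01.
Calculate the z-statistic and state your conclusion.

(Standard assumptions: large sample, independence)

Answer: z = 1.6658, fail to reject H₀

Derivation:
H₀: p = 0.61, H₁: p ≠ 0.61
Standard error: SE = √(p₀(1-p₀)/n) = √(0.61×0.39/357) = 0.025814
z-statistic: z = (p̂ - p₀)/SE = (0.653 - 0.61)/0.025814 = 1.6658
Critical value: z_0.005 = ±2.576
p-value = 0.0958
Decision: fail to reject H₀ at α = 0.01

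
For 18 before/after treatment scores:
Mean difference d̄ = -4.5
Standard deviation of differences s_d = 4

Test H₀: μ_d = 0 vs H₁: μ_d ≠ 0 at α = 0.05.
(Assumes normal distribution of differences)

df = n - 1 = 17
SE = s_d/√n = 4/√18 = 0.9428
t = d̄/SE = -4.5/0.9428 = -4.7730
Critical value: t_{0.025,17} = ±2.110
p-value ≈ 0.0002
Decision: reject H₀

Answer: t = -4.7730, reject H₀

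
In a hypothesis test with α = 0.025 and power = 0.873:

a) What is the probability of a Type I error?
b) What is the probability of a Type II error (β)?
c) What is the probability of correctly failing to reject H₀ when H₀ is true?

Answer: a) 0.025, b) 0.127, c) 0.975

Derivation:
a) Type I error probability = α = 0.025
b) Power = P(reject H₀ | H₁ true) = 1 - β = 0.873, so Type II error probability = β = 1 - Power = 0.127
c) P(fail to reject H₀ | H₀ true) = 1 - α = 0.975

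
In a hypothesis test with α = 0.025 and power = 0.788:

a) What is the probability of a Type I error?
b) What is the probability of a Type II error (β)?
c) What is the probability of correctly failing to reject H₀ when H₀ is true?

Answer: a) 0.025, b) 0.212, c) 0.975

Derivation:
a) Type I error probability = α = 0.025
b) Power = P(reject H₀ | H₁ true) = 1 - β = 0.788, so Type II error probability = β = 1 - Power = 0.212
c) P(fail to reject H₀ | H₀ true) = 1 - α = 0.975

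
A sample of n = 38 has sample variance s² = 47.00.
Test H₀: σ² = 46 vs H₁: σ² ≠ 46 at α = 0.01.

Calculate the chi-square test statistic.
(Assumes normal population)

df = n - 1 = 37
χ² = (n-1)s²/σ₀² = 37×47.00/46 = 37.8043
Critical values: χ²_{0.995,37} = 18.586, χ²_{0.005,37} = 62.883
Rejection region: χ² < 18.586 or χ² > 62.883
Decision: fail to reject H₀

Answer: χ² = 37.8043, fail to reject H₀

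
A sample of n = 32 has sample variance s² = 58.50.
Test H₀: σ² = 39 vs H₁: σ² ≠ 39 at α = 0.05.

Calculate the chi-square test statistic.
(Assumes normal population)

df = n - 1 = 31
χ² = (n-1)s²/σ₀² = 31×58.50/39 = 46.5000
Critical values: χ²_{0.975,31} = 17.539, χ²_{0.025,31} = 48.232
Rejection region: χ² < 17.539 or χ² > 48.232
Decision: fail to reject H₀

Answer: χ² = 46.5000, fail to reject H₀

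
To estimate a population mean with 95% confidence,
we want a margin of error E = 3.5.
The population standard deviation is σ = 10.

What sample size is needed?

Answer: n = 32

Derivation:
z_0.025 = 1.960
n = (z×σ/E)² = (1.960×10/3.5)²
n = 31.3600
Round up: n = 32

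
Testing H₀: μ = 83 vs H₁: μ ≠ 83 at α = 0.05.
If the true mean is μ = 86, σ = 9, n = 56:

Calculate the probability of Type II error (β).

Answer: β ≈ 0.2965

Derivation:
SE = σ/√n = 9/√56 = 1.2027
Critical values: μ₀ ± z_0.025×SE = 83 ± 1.960×1.2027
Acceptance region: (80.6427, 85.3573)
Under H₁ (μ = 86): z_high = (85.3573 - 86)/1.2027 = -0.5344, z_low = (80.6427 - 86)/1.2027 = -4.4544
β = P(not reject | H₁) = Φ(-0.5344) - Φ(-4.4544) ≈ 0.2965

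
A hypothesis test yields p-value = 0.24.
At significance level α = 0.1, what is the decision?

Answer: fail to reject H₀

Derivation:
Compare p-value to α:
0.24 ≥ 0.1
Decision: fail to reject H₀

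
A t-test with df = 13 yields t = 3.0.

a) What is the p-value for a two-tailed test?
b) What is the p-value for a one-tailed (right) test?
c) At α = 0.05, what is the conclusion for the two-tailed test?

Answer: a) 0.0102, b) 0.0051, c) reject H₀

Derivation:
Using t-distribution with df = 13:
a) Two-tailed: p = 2×P(T > 3.0) = 0.0102
b) One-tailed: p = P(T > 3.0) = 0.0051
c) 0.0102 < 0.05, reject H₀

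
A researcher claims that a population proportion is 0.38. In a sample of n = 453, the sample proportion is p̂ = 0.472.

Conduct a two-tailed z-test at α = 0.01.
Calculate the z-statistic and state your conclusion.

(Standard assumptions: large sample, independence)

Answer: z = 4.0342, reject H₀

Derivation:
H₀: p = 0.38, H₁: p ≠ 0.38
Standard error: SE = √(p₀(1-p₀)/n) = √(0.38×0.62/453) = 0.022805
z-statistic: z = (p̂ - p₀)/SE = (0.472 - 0.38)/0.022805 = 4.0342
Critical value: z_0.005 = ±2.576
p-value = 0.0001
Decision: reject H₀ at α = 0.01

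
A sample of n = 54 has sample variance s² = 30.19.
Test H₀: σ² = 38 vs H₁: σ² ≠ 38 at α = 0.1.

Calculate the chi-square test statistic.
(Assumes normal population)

Answer: χ² = 42.1071, fail to reject H₀

Derivation:
df = n - 1 = 53
χ² = (n-1)s²/σ₀² = 53×30.19/38 = 42.1071
Critical values: χ²_{0.95,53} = 37.276, χ²_{0.05,53} = 70.993
Rejection region: χ² < 37.276 or χ² > 70.993
Decision: fail to reject H₀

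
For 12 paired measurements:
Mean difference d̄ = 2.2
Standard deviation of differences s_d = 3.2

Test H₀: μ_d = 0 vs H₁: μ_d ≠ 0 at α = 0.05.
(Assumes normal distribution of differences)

df = n - 1 = 11
SE = s_d/√n = 3.2/√12 = 0.9238
t = d̄/SE = 2.2/0.9238 = 2.3815
Critical value: t_{0.025,11} = ±2.201
p-value ≈ 0.0364
Decision: reject H₀

Answer: t = 2.3815, reject H₀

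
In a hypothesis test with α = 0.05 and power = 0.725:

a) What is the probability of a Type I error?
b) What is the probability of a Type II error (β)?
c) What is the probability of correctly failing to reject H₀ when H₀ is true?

a) Type I error probability = α = 0.05
b) Power = P(reject H₀ | H₁ true) = 1 - β = 0.725, so Type II error probability = β = 1 - Power = 0.275
c) P(fail to reject H₀ | H₀ true) = 1 - α = 0.95

Answer: a) 0.05, b) 0.275, c) 0.95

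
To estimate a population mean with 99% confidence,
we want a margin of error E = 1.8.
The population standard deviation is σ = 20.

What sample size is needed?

Answer: n = 820

Derivation:
z_0.005 = 2.576
n = (z×σ/E)² = (2.576×20/1.8)²
n = 819.2316
Round up: n = 820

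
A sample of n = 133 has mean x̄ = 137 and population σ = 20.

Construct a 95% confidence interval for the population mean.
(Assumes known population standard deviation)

Confidence level: 95%, α = 0.05
z_0.025 = 1.960
SE = σ/√n = 20/√133 = 1.7342
Margin of error = 1.960 × 1.7342 = 3.3990
CI: x̄ ± margin = 137 ± 3.3990
CI: (133.6010, 140.3990)

Answer: (133.6010, 140.3990)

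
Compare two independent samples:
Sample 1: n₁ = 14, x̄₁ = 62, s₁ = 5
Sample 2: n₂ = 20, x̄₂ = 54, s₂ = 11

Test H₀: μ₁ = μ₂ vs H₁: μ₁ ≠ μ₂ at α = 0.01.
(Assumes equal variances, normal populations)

Answer: t = 2.5353, fail to reject H₀

Derivation:
Pooled variance: s²_p = [13×5² + 19×11²]/(32) = 82.0000
s_p = 9.0554
SE = s_p×√(1/n₁ + 1/n₂) = 9.0554×√(1/14 + 1/20) = 3.1555
t = (x̄₁ - x̄₂)/SE = (62 - 54)/3.1555 = 2.5353
df = 32, t-critical = ±2.738
Decision: fail to reject H₀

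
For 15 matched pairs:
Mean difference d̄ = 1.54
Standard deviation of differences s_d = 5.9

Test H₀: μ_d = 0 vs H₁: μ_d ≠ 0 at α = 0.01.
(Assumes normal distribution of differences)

Answer: t = 1.0109, fail to reject H₀

Derivation:
df = n - 1 = 14
SE = s_d/√n = 5.9/√15 = 1.5234
t = d̄/SE = 1.54/1.5234 = 1.0109
Critical value: t_{0.005,14} = ±2.977
p-value ≈ 0.3292
Decision: fail to reject H₀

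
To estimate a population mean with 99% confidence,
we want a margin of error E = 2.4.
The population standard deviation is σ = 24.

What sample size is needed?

Answer: n = 664

Derivation:
z_0.005 = 2.576
n = (z×σ/E)² = (2.576×24/2.4)²
n = 663.5776
Round up: n = 664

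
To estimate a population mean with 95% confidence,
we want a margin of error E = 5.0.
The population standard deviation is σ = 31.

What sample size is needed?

Answer: n = 148

Derivation:
z_0.025 = 1.960
n = (z×σ/E)² = (1.960×31/5.0)²
n = 147.6711
Round up: n = 148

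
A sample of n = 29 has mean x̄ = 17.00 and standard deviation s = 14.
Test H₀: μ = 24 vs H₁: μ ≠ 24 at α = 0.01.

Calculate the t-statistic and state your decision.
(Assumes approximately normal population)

df = n - 1 = 28
SE = s/√n = 14/√29 = 2.5997
t = (x̄ - μ₀)/SE = (17.00 - 24)/2.5997 = -2.6926
Critical value: t_{0.005,28} = ±2.763
p-value ≈ 0.0118
Decision: fail to reject H₀

Answer: t = -2.6926, fail to reject H₀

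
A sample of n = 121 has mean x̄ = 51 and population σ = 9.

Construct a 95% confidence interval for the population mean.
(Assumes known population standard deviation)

Confidence level: 95%, α = 0.05
z_0.025 = 1.960
SE = σ/√n = 9/√121 = 0.8182
Margin of error = 1.960 × 0.8182 = 1.6037
CI: x̄ ± margin = 51 ± 1.6037
CI: (49.3963, 52.6037)

Answer: (49.3963, 52.6037)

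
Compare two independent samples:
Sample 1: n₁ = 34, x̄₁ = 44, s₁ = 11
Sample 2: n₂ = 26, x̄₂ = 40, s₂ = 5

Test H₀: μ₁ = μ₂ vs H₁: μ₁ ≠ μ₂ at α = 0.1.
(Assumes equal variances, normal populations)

Pooled variance: s²_p = [33×11² + 25×5²]/(58) = 79.6207
s_p = 8.9230
SE = s_p×√(1/n₁ + 1/n₂) = 8.9230×√(1/34 + 1/26) = 2.3247
t = (x̄₁ - x̄₂)/SE = (44 - 40)/2.3247 = 1.7207
df = 58, t-critical = ±1.672
Decision: reject H₀

Answer: t = 1.7207, reject H₀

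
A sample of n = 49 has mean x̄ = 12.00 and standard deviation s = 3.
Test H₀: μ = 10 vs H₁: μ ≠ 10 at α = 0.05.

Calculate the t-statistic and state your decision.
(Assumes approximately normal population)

df = n - 1 = 48
SE = s/√n = 3/√49 = 0.4286
t = (x̄ - μ₀)/SE = (12.00 - 10)/0.4286 = 4.6664
Critical value: t_{0.025,48} = ±2.011
p-value < 0.0001
Decision: reject H₀

Answer: t = 4.6664, reject H₀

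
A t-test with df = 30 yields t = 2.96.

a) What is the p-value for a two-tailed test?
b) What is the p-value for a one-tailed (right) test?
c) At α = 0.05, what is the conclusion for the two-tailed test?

Using t-distribution with df = 30:
a) Two-tailed: p = 2×P(T > 2.96) = 0.0060
b) One-tailed: p = P(T > 2.96) = 0.0030
c) 0.0060 < 0.05, reject H₀

Answer: a) 0.0060, b) 0.0030, c) reject H₀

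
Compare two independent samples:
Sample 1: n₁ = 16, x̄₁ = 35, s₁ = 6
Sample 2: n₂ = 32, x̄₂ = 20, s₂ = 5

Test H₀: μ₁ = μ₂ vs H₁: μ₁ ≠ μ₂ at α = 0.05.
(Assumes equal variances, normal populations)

Pooled variance: s²_p = [15×6² + 31×5²]/(46) = 28.5870
s_p = 5.3467
SE = s_p×√(1/n₁ + 1/n₂) = 5.3467×√(1/16 + 1/32) = 1.6371
t = (x̄₁ - x̄₂)/SE = (35 - 20)/1.6371 = 9.1625
df = 46, t-critical = ±2.013
Decision: reject H₀

Answer: t = 9.1625, reject H₀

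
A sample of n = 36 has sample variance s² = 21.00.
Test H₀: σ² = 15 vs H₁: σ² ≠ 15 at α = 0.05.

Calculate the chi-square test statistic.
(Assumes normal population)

df = n - 1 = 35
χ² = (n-1)s²/σ₀² = 35×21.00/15 = 49.0000
Critical values: χ²_{0.975,35} = 20.569, χ²_{0.025,35} = 53.203
Rejection region: χ² < 20.569 or χ² > 53.203
Decision: fail to reject H₀

Answer: χ² = 49.0000, fail to reject H₀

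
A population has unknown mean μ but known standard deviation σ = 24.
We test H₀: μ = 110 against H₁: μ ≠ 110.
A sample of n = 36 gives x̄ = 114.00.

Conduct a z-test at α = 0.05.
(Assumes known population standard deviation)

Standard error: SE = σ/√n = 24/√36 = 4.0000
z-statistic: z = (x̄ - μ₀)/SE = (114.00 - 110)/4.0000 = 1.0000
Critical value: ±1.960
p-value = 0.3173
Decision: fail to reject H₀

Answer: z = 1.0000, fail to reject H₀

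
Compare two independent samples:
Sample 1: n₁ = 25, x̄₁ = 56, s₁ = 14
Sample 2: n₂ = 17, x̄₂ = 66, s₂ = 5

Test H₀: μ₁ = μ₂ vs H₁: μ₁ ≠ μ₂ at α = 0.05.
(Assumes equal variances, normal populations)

Answer: t = -2.8161, reject H₀

Derivation:
Pooled variance: s²_p = [24×14² + 16×5²]/(40) = 127.6000
s_p = 11.2960
SE = s_p×√(1/n₁ + 1/n₂) = 11.2960×√(1/25 + 1/17) = 3.5510
t = (x̄₁ - x̄₂)/SE = (56 - 66)/3.5510 = -2.8161
df = 40, t-critical = ±2.021
Decision: reject H₀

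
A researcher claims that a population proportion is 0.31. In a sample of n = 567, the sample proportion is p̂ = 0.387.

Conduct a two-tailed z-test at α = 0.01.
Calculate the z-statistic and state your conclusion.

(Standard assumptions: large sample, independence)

H₀: p = 0.31, H₁: p ≠ 0.31
Standard error: SE = √(p₀(1-p₀)/n) = √(0.31×0.69/567) = 0.019423
z-statistic: z = (p̂ - p₀)/SE = (0.387 - 0.31)/0.019423 = 3.9644
Critical value: z_0.005 = ±2.576
p-value = 0.0001
Decision: reject H₀ at α = 0.01

Answer: z = 3.9644, reject H₀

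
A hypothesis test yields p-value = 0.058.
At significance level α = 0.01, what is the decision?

Compare p-value to α:
0.058 ≥ 0.01
Decision: fail to reject H₀

Answer: fail to reject H₀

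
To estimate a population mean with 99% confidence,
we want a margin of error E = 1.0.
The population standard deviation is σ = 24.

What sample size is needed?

Answer: n = 3823

Derivation:
z_0.005 = 2.576
n = (z×σ/E)² = (2.576×24/1.0)²
n = 3822.2070
Round up: n = 3823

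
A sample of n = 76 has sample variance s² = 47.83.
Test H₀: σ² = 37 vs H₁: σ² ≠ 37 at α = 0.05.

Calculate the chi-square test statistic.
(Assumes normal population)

Answer: χ² = 96.9527, fail to reject H₀

Derivation:
df = n - 1 = 75
χ² = (n-1)s²/σ₀² = 75×47.83/37 = 96.9527
Critical values: χ²_{0.975,75} = 52.942, χ²_{0.025,75} = 100.839
Rejection region: χ² < 52.942 or χ² > 100.839
Decision: fail to reject H₀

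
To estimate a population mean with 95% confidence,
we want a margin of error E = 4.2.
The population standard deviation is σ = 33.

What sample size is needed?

z_0.025 = 1.960
n = (z×σ/E)² = (1.960×33/4.2)²
n = 237.1600
Round up: n = 238

Answer: n = 238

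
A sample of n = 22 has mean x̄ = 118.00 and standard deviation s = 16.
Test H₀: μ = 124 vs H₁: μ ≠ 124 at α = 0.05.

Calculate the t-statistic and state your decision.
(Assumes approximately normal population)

Answer: t = -1.7589, fail to reject H₀

Derivation:
df = n - 1 = 21
SE = s/√n = 16/√22 = 3.4112
t = (x̄ - μ₀)/SE = (118.00 - 124)/3.4112 = -1.7589
Critical value: t_{0.025,21} = ±2.080
p-value ≈ 0.0932
Decision: fail to reject H₀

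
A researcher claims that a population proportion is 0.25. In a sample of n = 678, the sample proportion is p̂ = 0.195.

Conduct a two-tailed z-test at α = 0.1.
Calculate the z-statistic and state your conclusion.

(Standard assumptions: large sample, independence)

H₀: p = 0.25, H₁: p ≠ 0.25
Standard error: SE = √(p₀(1-p₀)/n) = √(0.25×0.75/678) = 0.016630
z-statistic: z = (p̂ - p₀)/SE = (0.195 - 0.25)/0.016630 = -3.3073
Critical value: z_0.05 = ±1.645
p-value = 0.0009
Decision: reject H₀ at α = 0.1

Answer: z = -3.3073, reject H₀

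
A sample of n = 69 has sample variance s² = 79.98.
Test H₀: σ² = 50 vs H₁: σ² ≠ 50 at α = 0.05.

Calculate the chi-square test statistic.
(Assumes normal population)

df = n - 1 = 68
χ² = (n-1)s²/σ₀² = 68×79.98/50 = 108.7728
Critical values: χ²_{0.975,68} = 47.092, χ²_{0.025,68} = 92.689
Rejection region: χ² < 47.092 or χ² > 92.689
Decision: reject H₀

Answer: χ² = 108.7728, reject H₀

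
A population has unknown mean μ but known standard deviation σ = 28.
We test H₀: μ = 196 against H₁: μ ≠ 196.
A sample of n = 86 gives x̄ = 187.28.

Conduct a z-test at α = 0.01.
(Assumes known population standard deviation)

Standard error: SE = σ/√n = 28/√86 = 3.0193
z-statistic: z = (x̄ - μ₀)/SE = (187.28 - 196)/3.0193 = -2.8881
Critical value: ±2.576
p-value = 0.0039
Decision: reject H₀

Answer: z = -2.8881, reject H₀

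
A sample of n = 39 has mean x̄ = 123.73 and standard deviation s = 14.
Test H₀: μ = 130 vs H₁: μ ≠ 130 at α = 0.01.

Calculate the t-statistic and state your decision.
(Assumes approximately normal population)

Answer: t = -2.7969, reject H₀

Derivation:
df = n - 1 = 38
SE = s/√n = 14/√39 = 2.2418
t = (x̄ - μ₀)/SE = (123.73 - 130)/2.2418 = -2.7969
Critical value: t_{0.005,38} = ±2.712
p-value ≈ 0.0081
Decision: reject H₀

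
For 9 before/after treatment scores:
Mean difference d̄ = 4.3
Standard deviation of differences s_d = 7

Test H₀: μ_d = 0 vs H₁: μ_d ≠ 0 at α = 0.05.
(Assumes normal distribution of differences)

Answer: t = 1.8429, fail to reject H₀

Derivation:
df = n - 1 = 8
SE = s_d/√n = 7/√9 = 2.3333
t = d̄/SE = 4.3/2.3333 = 1.8429
Critical value: t_{0.025,8} = ±2.306
p-value ≈ 0.1026
Decision: fail to reject H₀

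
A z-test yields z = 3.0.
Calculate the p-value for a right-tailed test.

Answer: p-value ≈ 0.0013

Derivation:
For z = 3.0:
p = P(Z > 3.0) = 1 - Φ(3.0) = 0.0013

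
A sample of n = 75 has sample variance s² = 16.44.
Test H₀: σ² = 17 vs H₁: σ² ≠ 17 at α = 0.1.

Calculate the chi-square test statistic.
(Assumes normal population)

df = n - 1 = 74
χ² = (n-1)s²/σ₀² = 74×16.44/17 = 71.5624
Critical values: χ²_{0.95,74} = 55.189, χ²_{0.05,74} = 95.081
Rejection region: χ² < 55.189 or χ² > 95.081
Decision: fail to reject H₀

Answer: χ² = 71.5624, fail to reject H₀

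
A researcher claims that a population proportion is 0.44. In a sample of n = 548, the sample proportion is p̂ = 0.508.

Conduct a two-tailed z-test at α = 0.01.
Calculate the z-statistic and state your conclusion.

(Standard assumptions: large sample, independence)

H₀: p = 0.44, H₁: p ≠ 0.44
Standard error: SE = √(p₀(1-p₀)/n) = √(0.44×0.56/548) = 0.021205
z-statistic: z = (p̂ - p₀)/SE = (0.508 - 0.44)/0.021205 = 3.2068
Critical value: z_0.005 = ±2.576
p-value = 0.0013
Decision: reject H₀ at α = 0.01

Answer: z = 3.2068, reject H₀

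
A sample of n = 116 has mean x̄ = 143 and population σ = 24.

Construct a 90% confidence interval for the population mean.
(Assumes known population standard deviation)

Answer: (139.3344, 146.6656)

Derivation:
Confidence level: 90%, α = 0.1
z_0.05 = 1.645
SE = σ/√n = 24/√116 = 2.2283
Margin of error = 1.645 × 2.2283 = 3.6656
CI: x̄ ± margin = 143 ± 3.6656
CI: (139.3344, 146.6656)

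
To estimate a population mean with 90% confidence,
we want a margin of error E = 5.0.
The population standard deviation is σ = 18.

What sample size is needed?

z_0.05 = 1.645
n = (z×σ/E)² = (1.645×18/5.0)²
n = 35.0701
Round up: n = 36

Answer: n = 36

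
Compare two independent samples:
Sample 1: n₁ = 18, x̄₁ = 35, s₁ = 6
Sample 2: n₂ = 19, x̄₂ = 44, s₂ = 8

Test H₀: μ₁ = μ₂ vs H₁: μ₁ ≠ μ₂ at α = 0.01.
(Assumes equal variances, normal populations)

Answer: t = -3.8542, reject H₀

Derivation:
Pooled variance: s²_p = [17×6² + 18×8²]/(35) = 50.4000
s_p = 7.0993
SE = s_p×√(1/n₁ + 1/n₂) = 7.0993×√(1/18 + 1/19) = 2.3351
t = (x̄₁ - x̄₂)/SE = (35 - 44)/2.3351 = -3.8542
df = 35, t-critical = ±2.724
Decision: reject H₀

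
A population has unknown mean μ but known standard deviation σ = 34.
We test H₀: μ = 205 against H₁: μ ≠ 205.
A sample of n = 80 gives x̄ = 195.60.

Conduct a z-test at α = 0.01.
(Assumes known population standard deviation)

Answer: z = -2.4728, fail to reject H₀

Derivation:
Standard error: SE = σ/√n = 34/√80 = 3.8013
z-statistic: z = (x̄ - μ₀)/SE = (195.60 - 205)/3.8013 = -2.4728
Critical value: ±2.576
p-value = 0.0134
Decision: fail to reject H₀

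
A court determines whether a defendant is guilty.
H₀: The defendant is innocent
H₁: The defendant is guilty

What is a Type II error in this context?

A Type I error (probability α) occurs when we reject a true H₀.
A Type II error (probability β) occurs when we fail to reject a false H₀.

Answer: Acquitting a guilty person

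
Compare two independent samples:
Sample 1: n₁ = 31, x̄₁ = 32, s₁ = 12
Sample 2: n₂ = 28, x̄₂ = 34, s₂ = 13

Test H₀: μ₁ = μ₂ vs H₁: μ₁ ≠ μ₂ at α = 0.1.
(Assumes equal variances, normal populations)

Answer: t = -0.6145, fail to reject H₀

Derivation:
Pooled variance: s²_p = [30×12² + 27×13²]/(57) = 155.8421
s_p = 12.4837
SE = s_p×√(1/n₁ + 1/n₂) = 12.4837×√(1/31 + 1/28) = 3.2547
t = (x̄₁ - x̄₂)/SE = (32 - 34)/3.2547 = -0.6145
df = 57, t-critical = ±1.672
Decision: fail to reject H₀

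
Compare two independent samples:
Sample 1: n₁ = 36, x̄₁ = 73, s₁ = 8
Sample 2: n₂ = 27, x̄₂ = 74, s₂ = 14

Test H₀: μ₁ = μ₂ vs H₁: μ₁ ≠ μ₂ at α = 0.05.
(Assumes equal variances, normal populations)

Answer: t = -0.3582, fail to reject H₀

Derivation:
Pooled variance: s²_p = [35×8² + 26×14²]/(61) = 120.2623
s_p = 10.9664
SE = s_p×√(1/n₁ + 1/n₂) = 10.9664×√(1/36 + 1/27) = 2.7919
t = (x̄₁ - x̄₂)/SE = (73 - 74)/2.7919 = -0.3582
df = 61, t-critical = ±2.000
Decision: fail to reject H₀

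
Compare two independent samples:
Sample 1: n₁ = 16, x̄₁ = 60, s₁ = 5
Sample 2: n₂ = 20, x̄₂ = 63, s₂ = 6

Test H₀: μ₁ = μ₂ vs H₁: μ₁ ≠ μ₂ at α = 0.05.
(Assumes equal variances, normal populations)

Pooled variance: s²_p = [15×5² + 19×6²]/(34) = 31.1471
s_p = 5.5810
SE = s_p×√(1/n₁ + 1/n₂) = 5.5810×√(1/16 + 1/20) = 1.8719
t = (x̄₁ - x̄₂)/SE = (60 - 63)/1.8719 = -1.6026
df = 34, t-critical = ±2.032
Decision: fail to reject H₀

Answer: t = -1.6026, fail to reject H₀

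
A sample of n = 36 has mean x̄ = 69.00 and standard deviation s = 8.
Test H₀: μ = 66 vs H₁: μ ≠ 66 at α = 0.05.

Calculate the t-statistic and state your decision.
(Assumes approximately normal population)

df = n - 1 = 35
SE = s/√n = 8/√36 = 1.3333
t = (x̄ - μ₀)/SE = (69.00 - 66)/1.3333 = 2.2501
Critical value: t_{0.025,35} = ±2.030
p-value ≈ 0.0308
Decision: reject H₀

Answer: t = 2.2501, reject H₀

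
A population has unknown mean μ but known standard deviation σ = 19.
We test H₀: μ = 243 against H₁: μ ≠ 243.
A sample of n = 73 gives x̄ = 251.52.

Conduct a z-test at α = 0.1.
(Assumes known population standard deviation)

Standard error: SE = σ/√n = 19/√73 = 2.2238
z-statistic: z = (x̄ - μ₀)/SE = (251.52 - 243)/2.2238 = 3.8313
Critical value: ±1.645
p-value = 0.0001
Decision: reject H₀

Answer: z = 3.8313, reject H₀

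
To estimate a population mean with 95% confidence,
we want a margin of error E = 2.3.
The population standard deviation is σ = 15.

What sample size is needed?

Answer: n = 164

Derivation:
z_0.025 = 1.960
n = (z×σ/E)² = (1.960×15/2.3)²
n = 163.3951
Round up: n = 164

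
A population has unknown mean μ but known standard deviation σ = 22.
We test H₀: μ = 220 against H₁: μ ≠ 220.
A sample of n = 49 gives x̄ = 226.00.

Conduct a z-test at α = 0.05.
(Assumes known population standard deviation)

Standard error: SE = σ/√n = 22/√49 = 3.1429
z-statistic: z = (x̄ - μ₀)/SE = (226.00 - 220)/3.1429 = 1.9091
Critical value: ±1.960
p-value = 0.0562
Decision: fail to reject H₀

Answer: z = 1.9091, fail to reject H₀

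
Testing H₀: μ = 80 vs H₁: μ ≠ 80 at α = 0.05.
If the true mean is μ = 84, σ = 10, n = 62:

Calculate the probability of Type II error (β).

SE = σ/√n = 10/√62 = 1.2700
Critical values: μ₀ ± z_0.025×SE = 80 ± 1.960×1.2700
Acceptance region: (77.5108, 82.4892)
Under H₁ (μ = 84): z_high = (82.4892 - 84)/1.2700 = -1.1896, z_low = (77.5108 - 84)/1.2700 = -5.1096
β = P(not reject | H₁) = Φ(-1.1896) - Φ(-5.1096) ≈ 0.1171

Answer: β ≈ 0.1171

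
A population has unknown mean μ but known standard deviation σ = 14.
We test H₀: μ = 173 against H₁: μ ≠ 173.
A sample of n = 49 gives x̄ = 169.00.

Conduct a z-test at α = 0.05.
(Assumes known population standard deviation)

Answer: z = -2.0000, reject H₀

Derivation:
Standard error: SE = σ/√n = 14/√49 = 2.0000
z-statistic: z = (x̄ - μ₀)/SE = (169.00 - 173)/2.0000 = -2.0000
Critical value: ±1.960
p-value = 0.0455
Decision: reject H₀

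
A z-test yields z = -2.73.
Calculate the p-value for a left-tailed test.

Answer: p-value ≈ 0.0032

Derivation:
For z = -2.73:
p = P(Z < -2.73) = Φ(-2.73) = 0.0032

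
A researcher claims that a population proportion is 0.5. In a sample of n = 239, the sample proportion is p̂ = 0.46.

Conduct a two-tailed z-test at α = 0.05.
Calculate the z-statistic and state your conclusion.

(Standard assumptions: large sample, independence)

Answer: z = -1.2368, fail to reject H₀

Derivation:
H₀: p = 0.5, H₁: p ≠ 0.5
Standard error: SE = √(p₀(1-p₀)/n) = √(0.5×0.5/239) = 0.032342
z-statistic: z = (p̂ - p₀)/SE = (0.46 - 0.5)/0.032342 = -1.2368
Critical value: z_0.025 = ±1.960
p-value = 0.2162
Decision: fail to reject H₀ at α = 0.05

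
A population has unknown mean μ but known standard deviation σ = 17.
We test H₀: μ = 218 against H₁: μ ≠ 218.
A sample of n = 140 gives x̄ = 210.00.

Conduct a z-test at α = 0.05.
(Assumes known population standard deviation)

Answer: z = -5.5679, reject H₀

Derivation:
Standard error: SE = σ/√n = 17/√140 = 1.4368
z-statistic: z = (x̄ - μ₀)/SE = (210.00 - 218)/1.4368 = -5.5679
Critical value: ±1.960
p-value < 0.0001
Decision: reject H₀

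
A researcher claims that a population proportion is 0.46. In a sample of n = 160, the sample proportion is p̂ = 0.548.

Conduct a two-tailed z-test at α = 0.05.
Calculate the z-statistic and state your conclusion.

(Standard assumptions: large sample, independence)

H₀: p = 0.46, H₁: p ≠ 0.46
Standard error: SE = √(p₀(1-p₀)/n) = √(0.46×0.54/160) = 0.039402
z-statistic: z = (p̂ - p₀)/SE = (0.548 - 0.46)/0.039402 = 2.2334
Critical value: z_0.025 = ±1.960
p-value = 0.0255
Decision: reject H₀ at α = 0.05

Answer: z = 2.2334, reject H₀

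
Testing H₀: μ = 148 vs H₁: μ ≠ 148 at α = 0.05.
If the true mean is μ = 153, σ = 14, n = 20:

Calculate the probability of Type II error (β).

Answer: β ≈ 0.6414

Derivation:
SE = σ/√n = 14/√20 = 3.1305
Critical values: μ₀ ± z_0.025×SE = 148 ± 1.960×3.1305
Acceptance region: (141.8642, 154.1358)
Under H₁ (μ = 153): z_high = (154.1358 - 153)/3.1305 = 0.3628, z_low = (141.8642 - 153)/3.1305 = -3.5572
β = P(not reject | H₁) = Φ(0.3628) - Φ(-3.5572) ≈ 0.6414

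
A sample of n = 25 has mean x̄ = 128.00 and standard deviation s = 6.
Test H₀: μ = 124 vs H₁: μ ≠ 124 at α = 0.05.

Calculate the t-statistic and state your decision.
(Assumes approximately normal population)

Answer: t = 3.3333, reject H₀

Derivation:
df = n - 1 = 24
SE = s/√n = 6/√25 = 1.2000
t = (x̄ - μ₀)/SE = (128.00 - 124)/1.2000 = 3.3333
Critical value: t_{0.025,24} = ±2.064
p-value ≈ 0.0028
Decision: reject H₀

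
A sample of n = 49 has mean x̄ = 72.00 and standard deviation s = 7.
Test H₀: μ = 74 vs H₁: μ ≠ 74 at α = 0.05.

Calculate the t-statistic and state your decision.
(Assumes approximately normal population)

Answer: t = -2.0000, fail to reject H₀

Derivation:
df = n - 1 = 48
SE = s/√n = 7/√49 = 1.0000
t = (x̄ - μ₀)/SE = (72.00 - 74)/1.0000 = -2.0000
Critical value: t_{0.025,48} = ±2.011
p-value ≈ 0.0512
Decision: fail to reject H₀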